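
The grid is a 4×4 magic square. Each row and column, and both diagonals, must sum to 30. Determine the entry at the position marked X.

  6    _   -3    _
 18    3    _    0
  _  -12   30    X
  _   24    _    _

27

Using row 2: 18 + 3 + 0 + ? → (2,3) = 30 − 21 = 9.
The remaining cell in column 2 is (1,2) = 30 − 15 = 15.
Using column 3: -3 + 9 + 30 + ? → (4,3) = 30 − 36 = -6.
From main diagonal, 30 − (6 + 3 + 30) gives (4,4) = -9.
Using row 1: 6 + 15 + (-3) + ? → (1,4) = 30 − 18 = 12.
Row 4: 24 + (-6) + (-9) + ? = 30, so (4,1) = 21.
Using column 1: 6 + 18 + 21 + ? → (3,1) = 30 − 45 = -15.
Column 4 must total 30; the given cells sum to 3, so (3,4) = 27.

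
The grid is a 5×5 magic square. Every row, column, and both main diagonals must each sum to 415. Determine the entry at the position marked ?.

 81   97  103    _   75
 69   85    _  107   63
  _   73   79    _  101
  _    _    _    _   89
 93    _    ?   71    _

From row 1, 415 − (81 + 97 + 103 + 75) gives (1,4) = 59.
Row 2 must total 415; the given cells sum to 324, so (2,3) = 91.
From column 5, 415 − (75 + 63 + 101 + 89) gives (5,5) = 87.
Main diagonal: 81 + 85 + 79 + 87 + ? = 415, so (4,4) = 83.
Anti-diagonal needs 415; the known cells sum to 354, so (4,2) = 61.
Column 2 needs 415; the known cells sum to 316, so (5,2) = 99.
Column 4: 59 + 107 + 83 + 71 + ? = 415, so (3,4) = 95.
Using row 3: 73 + 79 + 95 + 101 + ? → (3,1) = 415 − 348 = 67.
Row 5 needs 415; the known cells sum to 350, so (5,3) = 65.

65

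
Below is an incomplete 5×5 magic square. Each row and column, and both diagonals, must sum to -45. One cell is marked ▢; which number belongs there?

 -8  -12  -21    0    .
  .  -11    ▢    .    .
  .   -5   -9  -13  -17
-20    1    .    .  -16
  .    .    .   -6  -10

-15

Row 1: -8 + (-12) + (-21) + 0 + ? = -45, so (1,5) = -4.
Using row 3: -5 + (-9) + (-13) + (-17) + ? → (3,1) = -45 − (-44) = -1.
Column 2: -12 + (-11) + (-5) + 1 + ? = -45, so (5,2) = -18.
From column 5, -45 − (-4 + (-17) + (-16) + (-10)) gives (2,5) = 2.
Main diagonal needs -45; the known cells sum to -38, so (4,4) = -7.
Using row 4: -20 + 1 + (-7) + (-16) + ? → (4,3) = -45 − (-42) = -3.
Column 4 needs -45; the known cells sum to -26, so (2,4) = -19.
Using anti-diagonal: -4 + (-19) + (-9) + 1 + ? → (5,1) = -45 − (-31) = -14.
Row 5 needs -45; the known cells sum to -48, so (5,3) = 3.
Using column 1: -8 + (-1) + (-20) + (-14) + ? → (2,1) = -45 − (-43) = -2.
Column 3 must total -45; the given cells sum to -30, so (2,3) = -15.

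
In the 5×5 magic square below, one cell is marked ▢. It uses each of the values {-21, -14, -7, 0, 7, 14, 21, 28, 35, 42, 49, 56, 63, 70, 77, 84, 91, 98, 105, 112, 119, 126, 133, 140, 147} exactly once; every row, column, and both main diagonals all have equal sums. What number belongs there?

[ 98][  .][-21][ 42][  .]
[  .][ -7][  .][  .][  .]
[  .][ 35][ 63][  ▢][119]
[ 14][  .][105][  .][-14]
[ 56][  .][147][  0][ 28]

91

The 25 entries sum to 1575, so each line sums to 1575/5 = 315.
From row 5, 315 − (56 + 147 + 0 + 28) gives (5,2) = 84.
From column 3, 315 − (-21 + 63 + 105 + 147) gives (2,3) = 21.
The remaining cell in main diagonal is (4,4) = 315 − 182 = 133.
Row 4 needs 315; the known cells sum to 238, so (4,2) = 77.
The remaining cell in column 2 is (1,2) = 315 − 189 = 126.
From row 1, 315 − (98 + 126 + (-21) + 42) gives (1,5) = 70.
Column 5 needs 315; the known cells sum to 203, so (2,5) = 112.
From anti-diagonal, 315 − (70 + 63 + 77 + 56) gives (2,4) = 49.
From row 2, 315 − (-7 + 21 + 49 + 112) gives (2,1) = 140.
Column 1 must total 315; the given cells sum to 308, so (3,1) = 7.
Using column 4: 42 + 49 + 133 + 0 + ? → (3,4) = 315 − 224 = 91.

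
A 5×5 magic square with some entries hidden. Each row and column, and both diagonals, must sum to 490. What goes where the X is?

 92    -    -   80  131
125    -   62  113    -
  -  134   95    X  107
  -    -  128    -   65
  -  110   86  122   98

Row 5 must total 490; the given cells sum to 416, so (5,1) = 74.
Column 3: 62 + 95 + 128 + 86 + ? = 490, so (1,3) = 119.
Using column 5: 131 + 107 + 65 + 98 + ? → (2,5) = 490 − 401 = 89.
Anti-diagonal: 131 + 113 + 95 + 74 + ? = 490, so (4,2) = 77.
Row 1 must total 490; the given cells sum to 422, so (1,2) = 68.
Row 2 needs 490; the known cells sum to 389, so (2,2) = 101.
Main diagonal needs 490; the known cells sum to 386, so (4,4) = 104.
Row 4 needs 490; the known cells sum to 374, so (4,1) = 116.
The remaining cell in column 1 is (3,1) = 490 − 407 = 83.
Using column 4: 80 + 113 + 104 + 122 + ? → (3,4) = 490 − 419 = 71.

71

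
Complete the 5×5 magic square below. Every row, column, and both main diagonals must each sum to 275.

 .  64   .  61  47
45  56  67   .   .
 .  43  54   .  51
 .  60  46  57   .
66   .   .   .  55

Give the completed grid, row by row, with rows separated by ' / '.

From column 2, 275 − (64 + 56 + 43 + 60) gives (5,2) = 52.
Main diagonal must total 275; the given cells sum to 222, so (1,1) = 53.
Anti-diagonal needs 275; the known cells sum to 227, so (2,4) = 48.
Row 1: 53 + 64 + 61 + 47 + ? = 275, so (1,3) = 50.
The remaining cell in row 2 is (2,5) = 275 − 216 = 59.
Column 3 needs 275; the known cells sum to 217, so (5,3) = 58.
Column 5: 47 + 59 + 51 + 55 + ? = 275, so (4,5) = 63.
Using row 4: 60 + 46 + 57 + 63 + ? → (4,1) = 275 − 226 = 49.
The remaining cell in row 5 is (5,4) = 275 − 231 = 44.
Column 1: 53 + 45 + 49 + 66 + ? = 275, so (3,1) = 62.
Column 4 must total 275; the given cells sum to 210, so (3,4) = 65.

53 64 50 61 47 / 45 56 67 48 59 / 62 43 54 65 51 / 49 60 46 57 63 / 66 52 58 44 55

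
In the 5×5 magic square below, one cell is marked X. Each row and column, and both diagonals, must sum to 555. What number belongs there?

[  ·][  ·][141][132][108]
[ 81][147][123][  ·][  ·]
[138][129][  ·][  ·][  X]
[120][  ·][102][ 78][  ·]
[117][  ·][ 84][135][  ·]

From column 1, 555 − (81 + 138 + 120 + 117) gives (1,1) = 99.
The remaining cell in column 3 is (3,3) = 555 − 450 = 105.
Main diagonal must total 555; the given cells sum to 429, so (5,5) = 126.
Row 1 needs 555; the known cells sum to 480, so (1,2) = 75.
From row 5, 555 − (117 + 84 + 135 + 126) gives (5,2) = 93.
Using column 2: 75 + 147 + 129 + 93 + ? → (4,2) = 555 − 444 = 111.
Anti-diagonal must total 555; the given cells sum to 441, so (2,4) = 114.
From row 2, 555 − (81 + 147 + 123 + 114) gives (2,5) = 90.
The remaining cell in row 4 is (4,5) = 555 − 411 = 144.
The remaining cell in column 4 is (3,4) = 555 − 459 = 96.
From column 5, 555 − (108 + 90 + 144 + 126) gives (3,5) = 87.

87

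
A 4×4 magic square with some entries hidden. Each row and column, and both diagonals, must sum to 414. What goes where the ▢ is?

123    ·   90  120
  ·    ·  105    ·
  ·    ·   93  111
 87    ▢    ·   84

The remaining cell in row 1 is (1,2) = 414 − 333 = 81.
From column 3, 414 − (90 + 105 + 93) gives (4,3) = 126.
Using column 4: 120 + 111 + 84 + ? → (2,4) = 414 − 315 = 99.
The remaining cell in main diagonal is (2,2) = 414 − 300 = 114.
Anti-diagonal needs 414; the known cells sum to 312, so (3,2) = 102.
Using row 2: 114 + 105 + 99 + ? → (2,1) = 414 − 318 = 96.
Row 3: 102 + 93 + 111 + ? = 414, so (3,1) = 108.
Row 4 needs 414; the known cells sum to 297, so (4,2) = 117.

117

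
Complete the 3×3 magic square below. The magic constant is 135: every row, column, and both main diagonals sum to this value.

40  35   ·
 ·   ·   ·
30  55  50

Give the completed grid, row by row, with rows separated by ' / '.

The remaining cell in row 1 is (1,3) = 135 − 75 = 60.
From column 1, 135 − (40 + 30) gives (2,1) = 65.
Column 2 must total 135; the given cells sum to 90, so (2,2) = 45.
Column 3: 60 + 50 + ? = 135, so (2,3) = 25.

40 35 60 / 65 45 25 / 30 55 50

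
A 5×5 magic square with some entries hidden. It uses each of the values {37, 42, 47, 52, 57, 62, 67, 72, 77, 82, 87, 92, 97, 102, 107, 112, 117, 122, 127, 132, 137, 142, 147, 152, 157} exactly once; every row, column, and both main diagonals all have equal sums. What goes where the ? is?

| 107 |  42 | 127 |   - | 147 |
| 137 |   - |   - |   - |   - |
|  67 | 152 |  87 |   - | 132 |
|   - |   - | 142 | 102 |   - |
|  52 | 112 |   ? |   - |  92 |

The 25 entries sum to 2425, so each line sums to 2425/5 = 485.
The remaining cell in row 1 is (1,4) = 485 − 423 = 62.
Row 3: 67 + 152 + 87 + 132 + ? = 485, so (3,4) = 47.
Column 1 needs 485; the known cells sum to 363, so (4,1) = 122.
The remaining cell in main diagonal is (2,2) = 485 − 388 = 97.
Column 2 needs 485; the known cells sum to 403, so (4,2) = 82.
Using anti-diagonal: 147 + 87 + 82 + 52 + ? → (2,4) = 485 − 368 = 117.
Row 4 must total 485; the given cells sum to 448, so (4,5) = 37.
The remaining cell in column 4 is (5,4) = 485 − 328 = 157.
Using column 5: 147 + 132 + 37 + 92 + ? → (2,5) = 485 − 408 = 77.
Using row 2: 137 + 97 + 117 + 77 + ? → (2,3) = 485 − 428 = 57.
Using row 5: 52 + 112 + 157 + 92 + ? → (5,3) = 485 − 413 = 72.

72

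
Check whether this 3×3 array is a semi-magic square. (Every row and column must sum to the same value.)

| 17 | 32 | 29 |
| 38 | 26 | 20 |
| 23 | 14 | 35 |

No — column 3 sums to 84 but row 3 sums to 72.

Row 1: 17 + 32 + 29 = 78.
Row 2: 38 + 26 + 20 = 84.
Row 3: 23 + 14 + 35 = 72.
Column 1: 17 + 38 + 23 = 78.
Column 2: 32 + 26 + 14 = 72.
Column 3: 29 + 20 + 35 = 84.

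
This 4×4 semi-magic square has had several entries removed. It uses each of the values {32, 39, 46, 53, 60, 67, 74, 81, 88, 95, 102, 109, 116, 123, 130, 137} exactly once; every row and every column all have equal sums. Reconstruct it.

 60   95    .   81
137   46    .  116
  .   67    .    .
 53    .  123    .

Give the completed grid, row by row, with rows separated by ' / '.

60 95 102 81 / 137 46 39 116 / 88 67 74 109 / 53 130 123 32

The 16 entries sum to 1352, so each line sums to 1352/4 = 338.
The remaining cell in row 1 is (1,3) = 338 − 236 = 102.
Row 2 must total 338; the given cells sum to 299, so (2,3) = 39.
Column 1: 60 + 137 + 53 + ? = 338, so (3,1) = 88.
Column 2 must total 338; the given cells sum to 208, so (4,2) = 130.
Column 3 must total 338; the given cells sum to 264, so (3,3) = 74.
From row 3, 338 − (88 + 67 + 74) gives (3,4) = 109.
Using row 4: 53 + 130 + 123 + ? → (4,4) = 338 − 306 = 32.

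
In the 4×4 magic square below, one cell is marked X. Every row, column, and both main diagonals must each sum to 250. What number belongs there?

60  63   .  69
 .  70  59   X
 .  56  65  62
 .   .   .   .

64

From row 1, 250 − (60 + 63 + 69) gives (1,3) = 58.
The remaining cell in row 3 is (3,1) = 250 − 183 = 67.
Column 2: 63 + 70 + 56 + ? = 250, so (4,2) = 61.
Using column 3: 58 + 59 + 65 + ? → (4,3) = 250 − 182 = 68.
Main diagonal needs 250; the known cells sum to 195, so (4,4) = 55.
From anti-diagonal, 250 − (69 + 59 + 56) gives (4,1) = 66.
Using column 1: 60 + 67 + 66 + ? → (2,1) = 250 − 193 = 57.
Column 4: 69 + 62 + 55 + ? = 250, so (2,4) = 64.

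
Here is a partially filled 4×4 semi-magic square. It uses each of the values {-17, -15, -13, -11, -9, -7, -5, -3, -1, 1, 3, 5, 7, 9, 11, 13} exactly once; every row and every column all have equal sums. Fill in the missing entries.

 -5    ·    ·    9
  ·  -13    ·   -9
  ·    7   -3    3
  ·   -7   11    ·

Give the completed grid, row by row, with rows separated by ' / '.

-5 5 -17 9 / 13 -13 1 -9 / -15 7 -3 3 / -1 -7 11 -11

The 16 entries sum to -32, so each line sums to -32/4 = -8.
The remaining cell in row 3 is (3,1) = -8 − 7 = -15.
From column 2, -8 − (-13 + 7 + (-7)) gives (1,2) = 5.
The remaining cell in column 4 is (4,4) = -8 − 3 = -11.
The remaining cell in row 1 is (1,3) = -8 − 9 = -17.
The remaining cell in row 4 is (4,1) = -8 − (-7) = -1.
Using column 1: -5 + (-15) + (-1) + ? → (2,1) = -8 − (-21) = 13.
Using column 3: -17 + (-3) + 11 + ? → (2,3) = -8 − (-9) = 1.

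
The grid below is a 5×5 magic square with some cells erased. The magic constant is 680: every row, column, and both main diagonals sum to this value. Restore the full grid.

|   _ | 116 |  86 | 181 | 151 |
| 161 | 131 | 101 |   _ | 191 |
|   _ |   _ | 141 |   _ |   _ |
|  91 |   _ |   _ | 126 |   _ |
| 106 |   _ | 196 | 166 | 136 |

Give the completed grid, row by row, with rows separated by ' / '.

Row 1: 116 + 86 + 181 + 151 + ? = 680, so (1,1) = 146.
The remaining cell in row 2 is (2,4) = 680 − 584 = 96.
From row 5, 680 − (106 + 196 + 166 + 136) gives (5,2) = 76.
Column 1: 146 + 161 + 91 + 106 + ? = 680, so (3,1) = 176.
Column 3: 86 + 101 + 141 + 196 + ? = 680, so (4,3) = 156.
From column 4, 680 − (181 + 96 + 126 + 166) gives (3,4) = 111.
Anti-diagonal needs 680; the known cells sum to 494, so (4,2) = 186.
Row 4: 91 + 186 + 156 + 126 + ? = 680, so (4,5) = 121.
The remaining cell in column 2 is (3,2) = 680 − 509 = 171.
Column 5 needs 680; the known cells sum to 599, so (3,5) = 81.

146 116 86 181 151 / 161 131 101 96 191 / 176 171 141 111 81 / 91 186 156 126 121 / 106 76 196 166 136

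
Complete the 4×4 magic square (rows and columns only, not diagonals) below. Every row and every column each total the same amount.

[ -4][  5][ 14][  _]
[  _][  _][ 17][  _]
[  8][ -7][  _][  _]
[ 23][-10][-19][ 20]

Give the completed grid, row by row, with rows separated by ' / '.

Row 4 is already complete: 23 + -10 + -19 + 20 = 14, so that is the magic constant.
Row 1: -4 + 5 + 14 + ? = 14, so (1,4) = -1.
Column 1: -4 + 8 + 23 + ? = 14, so (2,1) = -13.
From column 2, 14 − (5 + (-7) + (-10)) gives (2,2) = 26.
Column 3 needs 14; the known cells sum to 12, so (3,3) = 2.
The remaining cell in row 2 is (2,4) = 14 − 30 = -16.
Row 3: 8 + (-7) + 2 + ? = 14, so (3,4) = 11.

-4 5 14 -1 / -13 26 17 -16 / 8 -7 2 11 / 23 -10 -19 20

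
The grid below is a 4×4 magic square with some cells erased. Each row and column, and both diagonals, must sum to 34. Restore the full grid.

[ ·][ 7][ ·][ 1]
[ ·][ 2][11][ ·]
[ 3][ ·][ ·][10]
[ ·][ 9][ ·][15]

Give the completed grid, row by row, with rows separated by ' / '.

Column 2 needs 34; the known cells sum to 18, so (3,2) = 16.
Using column 4: 1 + 10 + 15 + ? → (2,4) = 34 − 26 = 8.
Using anti-diagonal: 1 + 11 + 16 + ? → (4,1) = 34 − 28 = 6.
Row 2 must total 34; the given cells sum to 21, so (2,1) = 13.
The remaining cell in row 3 is (3,3) = 34 − 29 = 5.
Row 4: 6 + 9 + 15 + ? = 34, so (4,3) = 4.
Using column 1: 13 + 3 + 6 + ? → (1,1) = 34 − 22 = 12.
Column 3 needs 34; the known cells sum to 20, so (1,3) = 14.

12 7 14 1 / 13 2 11 8 / 3 16 5 10 / 6 9 4 15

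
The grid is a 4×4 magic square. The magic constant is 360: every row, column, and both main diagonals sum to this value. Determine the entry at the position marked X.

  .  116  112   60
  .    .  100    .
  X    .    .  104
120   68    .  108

Row 1 must total 360; the given cells sum to 288, so (1,1) = 72.
Row 4: 120 + 68 + 108 + ? = 360, so (4,3) = 64.
Using column 3: 112 + 100 + 64 + ? → (3,3) = 360 − 276 = 84.
Using column 4: 60 + 104 + 108 + ? → (2,4) = 360 − 272 = 88.
Main diagonal: 72 + 84 + 108 + ? = 360, so (2,2) = 96.
Anti-diagonal: 60 + 100 + 120 + ? = 360, so (3,2) = 80.
Row 2 must total 360; the given cells sum to 284, so (2,1) = 76.
Row 3 must total 360; the given cells sum to 268, so (3,1) = 92.

92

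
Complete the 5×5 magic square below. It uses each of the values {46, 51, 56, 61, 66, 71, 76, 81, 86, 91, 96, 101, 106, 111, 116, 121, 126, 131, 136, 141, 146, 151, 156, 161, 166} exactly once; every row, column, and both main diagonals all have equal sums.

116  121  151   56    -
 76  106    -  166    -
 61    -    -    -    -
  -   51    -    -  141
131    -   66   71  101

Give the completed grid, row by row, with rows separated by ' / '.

116 121 151 56 86 / 76 106 136 166 46 / 61 91 96 126 156 / 146 51 81 111 141 / 131 161 66 71 101

The 25 entries sum to 2650, so each line sums to 2650/5 = 530.
From row 1, 530 − (116 + 121 + 151 + 56) gives (1,5) = 86.
From row 5, 530 − (131 + 66 + 71 + 101) gives (5,2) = 161.
From column 1, 530 − (116 + 76 + 61 + 131) gives (4,1) = 146.
Column 2 needs 530; the known cells sum to 439, so (3,2) = 91.
From anti-diagonal, 530 − (86 + 166 + 51 + 131) gives (3,3) = 96.
Main diagonal must total 530; the given cells sum to 419, so (4,4) = 111.
From row 4, 530 − (146 + 51 + 111 + 141) gives (4,3) = 81.
Column 3: 151 + 96 + 81 + 66 + ? = 530, so (2,3) = 136.
Column 4: 56 + 166 + 111 + 71 + ? = 530, so (3,4) = 126.
Row 2: 76 + 106 + 136 + 166 + ? = 530, so (2,5) = 46.
From row 3, 530 − (61 + 91 + 96 + 126) gives (3,5) = 156.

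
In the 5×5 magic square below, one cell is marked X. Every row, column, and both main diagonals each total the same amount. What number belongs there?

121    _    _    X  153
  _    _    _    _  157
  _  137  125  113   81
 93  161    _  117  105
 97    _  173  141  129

165

Column 5 is complete and sums to 625; that is the magic constant.
Row 3 needs 625; the known cells sum to 456, so (3,1) = 169.
Using row 4: 93 + 161 + 117 + 105 + ? → (4,3) = 625 − 476 = 149.
Row 5 needs 625; the known cells sum to 540, so (5,2) = 85.
The remaining cell in column 1 is (2,1) = 625 − 480 = 145.
Main diagonal: 121 + 125 + 117 + 129 + ? = 625, so (2,2) = 133.
Using anti-diagonal: 153 + 125 + 161 + 97 + ? → (2,4) = 625 − 536 = 89.
Row 2: 145 + 133 + 89 + 157 + ? = 625, so (2,3) = 101.
Column 2 must total 625; the given cells sum to 516, so (1,2) = 109.
Column 3 needs 625; the known cells sum to 548, so (1,3) = 77.
Using column 4: 89 + 113 + 117 + 141 + ? → (1,4) = 625 − 460 = 165.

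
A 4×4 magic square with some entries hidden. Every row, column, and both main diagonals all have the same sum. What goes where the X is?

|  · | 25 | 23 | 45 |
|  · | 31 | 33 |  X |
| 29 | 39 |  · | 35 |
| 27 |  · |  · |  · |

Anti-diagonal is complete and sums to 144; that is the magic constant.
From row 1, 144 − (25 + 23 + 45) gives (1,1) = 51.
From row 3, 144 − (29 + 39 + 35) gives (3,3) = 41.
Column 1 needs 144; the known cells sum to 107, so (2,1) = 37.
The remaining cell in column 2 is (4,2) = 144 − 95 = 49.
Using column 3: 23 + 33 + 41 + ? → (4,3) = 144 − 97 = 47.
From main diagonal, 144 − (51 + 31 + 41) gives (4,4) = 21.
From row 2, 144 − (37 + 31 + 33) gives (2,4) = 43.

43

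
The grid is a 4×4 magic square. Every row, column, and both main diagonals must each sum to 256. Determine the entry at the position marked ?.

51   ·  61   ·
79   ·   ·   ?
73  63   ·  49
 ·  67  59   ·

Using row 3: 73 + 63 + 49 + ? → (3,3) = 256 − 185 = 71.
Column 1 needs 256; the known cells sum to 203, so (4,1) = 53.
Column 3 needs 256; the known cells sum to 191, so (2,3) = 65.
Anti-diagonal needs 256; the known cells sum to 181, so (1,4) = 75.
From row 1, 256 − (51 + 61 + 75) gives (1,2) = 69.
Using row 4: 53 + 67 + 59 + ? → (4,4) = 256 − 179 = 77.
Column 2 needs 256; the known cells sum to 199, so (2,2) = 57.
From column 4, 256 − (75 + 49 + 77) gives (2,4) = 55.

55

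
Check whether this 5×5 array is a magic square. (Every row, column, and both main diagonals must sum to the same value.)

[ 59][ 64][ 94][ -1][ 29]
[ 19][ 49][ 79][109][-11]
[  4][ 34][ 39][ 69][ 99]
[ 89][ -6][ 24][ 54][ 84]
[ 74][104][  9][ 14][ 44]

Row 1: 59 + 64 + 94 + (-1) + 29 = 245.
Row 2: 19 + 49 + 79 + 109 + (-11) = 245.
Row 3: 4 + 34 + 39 + 69 + 99 = 245.
Row 4: 89 + (-6) + 24 + 54 + 84 = 245.
Row 5: 74 + 104 + 9 + 14 + 44 = 245.
Column 1: 59 + 19 + 4 + 89 + 74 = 245.
Column 2: 64 + 49 + 34 + (-6) + 104 = 245.
Column 3: 94 + 79 + 39 + 24 + 9 = 245.
Column 4: -1 + 109 + 69 + 54 + 14 = 245.
Column 5: 29 + (-11) + 99 + 84 + 44 = 245.
Main diagonal: 59 + 49 + 39 + 54 + 44 = 245.
Anti-diagonal: 29 + 109 + 39 + (-6) + 74 = 245.
All lines sum to 245.

Yes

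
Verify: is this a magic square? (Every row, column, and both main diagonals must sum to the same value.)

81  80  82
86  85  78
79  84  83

Row 1: 81 + 80 + 82 = 243.
Row 2: 86 + 85 + 78 = 249.
Row 3: 79 + 84 + 83 = 246.
Column 1: 81 + 86 + 79 = 246.
Column 2: 80 + 85 + 84 = 249.
Column 3: 82 + 78 + 83 = 243.
Main diagonal: 81 + 85 + 83 = 249.
Anti-diagonal: 82 + 85 + 79 = 246.

No — column 1 sums to 246 but column 2 sums to 249.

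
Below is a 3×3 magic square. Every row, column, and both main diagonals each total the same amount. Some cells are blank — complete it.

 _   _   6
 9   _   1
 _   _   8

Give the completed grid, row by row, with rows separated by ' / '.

2 7 6 / 9 5 1 / 4 3 8

Column 3 is already complete: 6 + 1 + 8 = 15, so that is the magic constant.
Row 2 must total 15; the given cells sum to 10, so (2,2) = 5.
From main diagonal, 15 − (5 + 8) gives (1,1) = 2.
Using anti-diagonal: 6 + 5 + ? → (3,1) = 15 − 11 = 4.
Using row 1: 2 + 6 + ? → (1,2) = 15 − 8 = 7.
Using row 3: 4 + 8 + ? → (3,2) = 15 − 12 = 3.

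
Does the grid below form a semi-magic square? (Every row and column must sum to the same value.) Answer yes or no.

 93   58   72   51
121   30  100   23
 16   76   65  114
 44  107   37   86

Row 1: 93 + 58 + 72 + 51 = 274.
Row 2: 121 + 30 + 100 + 23 = 274.
Row 3: 16 + 76 + 65 + 114 = 271.
Row 4: 44 + 107 + 37 + 86 = 274.
Column 1: 93 + 121 + 16 + 44 = 274.
Column 2: 58 + 30 + 76 + 107 = 271.
Column 3: 72 + 100 + 65 + 37 = 274.
Column 4: 51 + 23 + 114 + 86 = 274.

No — column 2 sums to 271 but column 1 sums to 274.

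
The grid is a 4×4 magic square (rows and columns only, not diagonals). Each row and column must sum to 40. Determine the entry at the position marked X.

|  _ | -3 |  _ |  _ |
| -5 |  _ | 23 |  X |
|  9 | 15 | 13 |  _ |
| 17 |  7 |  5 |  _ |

1

From row 3, 40 − (9 + 15 + 13) gives (3,4) = 3.
Row 4: 17 + 7 + 5 + ? = 40, so (4,4) = 11.
Using column 1: -5 + 9 + 17 + ? → (1,1) = 40 − 21 = 19.
From column 2, 40 − (-3 + 15 + 7) gives (2,2) = 21.
From column 3, 40 − (23 + 13 + 5) gives (1,3) = -1.
From row 1, 40 − (19 + (-3) + (-1)) gives (1,4) = 25.
Using row 2: -5 + 21 + 23 + ? → (2,4) = 40 − 39 = 1.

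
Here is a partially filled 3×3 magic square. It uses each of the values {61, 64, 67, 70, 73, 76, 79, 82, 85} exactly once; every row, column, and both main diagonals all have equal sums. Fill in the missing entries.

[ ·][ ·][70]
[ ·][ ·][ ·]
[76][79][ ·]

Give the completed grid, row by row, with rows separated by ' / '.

The 9 entries sum to 657, so each line sums to 657/3 = 219.
Using row 3: 76 + 79 + ? → (3,3) = 219 − 155 = 64.
Using column 3: 70 + 64 + ? → (2,3) = 219 − 134 = 85.
Anti-diagonal needs 219; the known cells sum to 146, so (2,2) = 73.
Using row 2: 73 + 85 + ? → (2,1) = 219 − 158 = 61.
The remaining cell in column 1 is (1,1) = 219 − 137 = 82.
Column 2 must total 219; the given cells sum to 152, so (1,2) = 67.

82 67 70 / 61 73 85 / 76 79 64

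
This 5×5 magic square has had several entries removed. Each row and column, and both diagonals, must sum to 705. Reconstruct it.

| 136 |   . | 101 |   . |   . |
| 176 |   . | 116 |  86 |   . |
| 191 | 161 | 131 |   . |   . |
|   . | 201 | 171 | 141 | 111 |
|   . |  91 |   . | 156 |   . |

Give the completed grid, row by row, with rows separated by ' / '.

Row 4: 201 + 171 + 141 + 111 + ? = 705, so (4,1) = 81.
Column 1 needs 705; the known cells sum to 584, so (5,1) = 121.
From column 3, 705 − (101 + 116 + 131 + 171) gives (5,3) = 186.
The remaining cell in anti-diagonal is (1,5) = 705 − 539 = 166.
Row 5: 121 + 91 + 186 + 156 + ? = 705, so (5,5) = 151.
From main diagonal, 705 − (136 + 131 + 141 + 151) gives (2,2) = 146.
Row 2 needs 705; the known cells sum to 524, so (2,5) = 181.
Column 2 needs 705; the known cells sum to 599, so (1,2) = 106.
Column 5 must total 705; the given cells sum to 609, so (3,5) = 96.
Row 1: 136 + 106 + 101 + 166 + ? = 705, so (1,4) = 196.
Row 3 must total 705; the given cells sum to 579, so (3,4) = 126.

136 106 101 196 166 / 176 146 116 86 181 / 191 161 131 126 96 / 81 201 171 141 111 / 121 91 186 156 151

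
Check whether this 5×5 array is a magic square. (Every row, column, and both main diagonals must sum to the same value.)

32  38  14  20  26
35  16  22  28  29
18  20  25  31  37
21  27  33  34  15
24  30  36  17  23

No — row 1 sums to 130 but column 2 sums to 131.

Row 1: 32 + 38 + 14 + 20 + 26 = 130.
Row 2: 35 + 16 + 22 + 28 + 29 = 130.
Row 3: 18 + 20 + 25 + 31 + 37 = 131.
Row 4: 21 + 27 + 33 + 34 + 15 = 130.
Row 5: 24 + 30 + 36 + 17 + 23 = 130.
Column 1: 32 + 35 + 18 + 21 + 24 = 130.
Column 2: 38 + 16 + 20 + 27 + 30 = 131.
Column 3: 14 + 22 + 25 + 33 + 36 = 130.
Column 4: 20 + 28 + 31 + 34 + 17 = 130.
Column 5: 26 + 29 + 37 + 15 + 23 = 130.
Main diagonal: 32 + 16 + 25 + 34 + 23 = 130.
Anti-diagonal: 26 + 28 + 25 + 27 + 24 = 130.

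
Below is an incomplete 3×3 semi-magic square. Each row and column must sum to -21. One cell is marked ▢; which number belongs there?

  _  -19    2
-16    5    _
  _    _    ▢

The remaining cell in row 1 is (1,1) = -21 − (-17) = -4.
Using row 2: -16 + 5 + ? → (2,3) = -21 − (-11) = -10.
From column 1, -21 − (-4 + (-16)) gives (3,1) = -1.
From column 2, -21 − (-19 + 5) gives (3,2) = -7.
Column 3: 2 + (-10) + ? = -21, so (3,3) = -13.

-13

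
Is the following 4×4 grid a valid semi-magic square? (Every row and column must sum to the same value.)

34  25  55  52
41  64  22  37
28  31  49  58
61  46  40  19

Row 1: 34 + 25 + 55 + 52 = 166.
Row 2: 41 + 64 + 22 + 37 = 164.
Row 3: 28 + 31 + 49 + 58 = 166.
Row 4: 61 + 46 + 40 + 19 = 166.
Column 1: 34 + 41 + 28 + 61 = 164.
Column 2: 25 + 64 + 31 + 46 = 166.
Column 3: 55 + 22 + 49 + 40 = 166.
Column 4: 52 + 37 + 58 + 19 = 166.

No — column 2 sums to 166 but column 1 sums to 164.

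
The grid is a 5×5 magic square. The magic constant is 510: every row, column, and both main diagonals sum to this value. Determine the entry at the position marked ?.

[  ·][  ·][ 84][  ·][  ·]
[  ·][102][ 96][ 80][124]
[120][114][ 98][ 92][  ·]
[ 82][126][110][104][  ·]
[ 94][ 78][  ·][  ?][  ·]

116

Row 2 must total 510; the given cells sum to 402, so (2,1) = 108.
Row 3 needs 510; the known cells sum to 424, so (3,5) = 86.
Using row 4: 82 + 126 + 110 + 104 + ? → (4,5) = 510 − 422 = 88.
From column 1, 510 − (108 + 120 + 82 + 94) gives (1,1) = 106.
Using column 2: 102 + 114 + 126 + 78 + ? → (1,2) = 510 − 420 = 90.
The remaining cell in column 3 is (5,3) = 510 − 388 = 122.
Using main diagonal: 106 + 102 + 98 + 104 + ? → (5,5) = 510 − 410 = 100.
Using anti-diagonal: 80 + 98 + 126 + 94 + ? → (1,5) = 510 − 398 = 112.
Using row 1: 106 + 90 + 84 + 112 + ? → (1,4) = 510 − 392 = 118.
Row 5 needs 510; the known cells sum to 394, so (5,4) = 116.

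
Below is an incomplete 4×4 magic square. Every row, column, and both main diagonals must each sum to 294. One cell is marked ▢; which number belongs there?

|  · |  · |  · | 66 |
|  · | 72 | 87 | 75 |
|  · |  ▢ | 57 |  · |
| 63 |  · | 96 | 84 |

78

Using row 2: 72 + 87 + 75 + ? → (2,1) = 294 − 234 = 60.
Row 4 needs 294; the known cells sum to 243, so (4,2) = 51.
Column 3 must total 294; the given cells sum to 240, so (1,3) = 54.
Using column 4: 66 + 75 + 84 + ? → (3,4) = 294 − 225 = 69.
Main diagonal must total 294; the given cells sum to 213, so (1,1) = 81.
From anti-diagonal, 294 − (66 + 87 + 63) gives (3,2) = 78.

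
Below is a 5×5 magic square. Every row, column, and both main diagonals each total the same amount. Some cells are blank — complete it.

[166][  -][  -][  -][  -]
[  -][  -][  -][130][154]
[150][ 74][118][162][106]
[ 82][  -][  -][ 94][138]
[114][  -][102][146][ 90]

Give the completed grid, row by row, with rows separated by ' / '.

166 110 134 78 122 / 98 142 86 130 154 / 150 74 118 162 106 / 82 126 170 94 138 / 114 158 102 146 90

Row 3 is already complete: 150 + 74 + 118 + 162 + 106 = 610, so that is the magic constant.
The remaining cell in row 5 is (5,2) = 610 − 452 = 158.
Column 1 needs 610; the known cells sum to 512, so (2,1) = 98.
Column 4: 130 + 162 + 94 + 146 + ? = 610, so (1,4) = 78.
The remaining cell in column 5 is (1,5) = 610 − 488 = 122.
Main diagonal: 166 + 118 + 94 + 90 + ? = 610, so (2,2) = 142.
Anti-diagonal: 122 + 130 + 118 + 114 + ? = 610, so (4,2) = 126.
The remaining cell in row 2 is (2,3) = 610 − 524 = 86.
Using row 4: 82 + 126 + 94 + 138 + ? → (4,3) = 610 − 440 = 170.
From column 2, 610 − (142 + 74 + 126 + 158) gives (1,2) = 110.
Column 3: 86 + 118 + 170 + 102 + ? = 610, so (1,3) = 134.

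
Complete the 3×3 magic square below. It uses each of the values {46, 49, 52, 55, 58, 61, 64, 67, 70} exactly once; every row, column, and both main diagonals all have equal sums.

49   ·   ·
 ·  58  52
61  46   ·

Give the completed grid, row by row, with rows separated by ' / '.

49 70 55 / 64 58 52 / 61 46 67

The 9 entries sum to 522, so each line sums to 522/3 = 174.
The remaining cell in row 2 is (2,1) = 174 − 110 = 64.
The remaining cell in row 3 is (3,3) = 174 − 107 = 67.
Column 2 must total 174; the given cells sum to 104, so (1,2) = 70.
Column 3: 52 + 67 + ? = 174, so (1,3) = 55.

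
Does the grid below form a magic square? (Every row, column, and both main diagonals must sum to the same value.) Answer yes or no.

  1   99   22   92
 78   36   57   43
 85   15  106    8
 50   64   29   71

Yes

Row 1: 1 + 99 + 22 + 92 = 214.
Row 2: 78 + 36 + 57 + 43 = 214.
Row 3: 85 + 15 + 106 + 8 = 214.
Row 4: 50 + 64 + 29 + 71 = 214.
Column 1: 1 + 78 + 85 + 50 = 214.
Column 2: 99 + 36 + 15 + 64 = 214.
Column 3: 22 + 57 + 106 + 29 = 214.
Column 4: 92 + 43 + 8 + 71 = 214.
Main diagonal: 1 + 36 + 106 + 71 = 214.
Anti-diagonal: 92 + 57 + 15 + 50 = 214.
All lines sum to 214.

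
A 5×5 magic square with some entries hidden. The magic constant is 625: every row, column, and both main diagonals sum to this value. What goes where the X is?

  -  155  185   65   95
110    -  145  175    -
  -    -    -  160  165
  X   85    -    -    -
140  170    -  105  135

180

Using row 1: 155 + 185 + 65 + 95 + ? → (1,1) = 625 − 500 = 125.
Using row 5: 140 + 170 + 105 + 135 + ? → (5,3) = 625 − 550 = 75.
Column 4: 65 + 175 + 160 + 105 + ? = 625, so (4,4) = 120.
The remaining cell in anti-diagonal is (3,3) = 625 − 495 = 130.
Column 3 must total 625; the given cells sum to 535, so (4,3) = 90.
The remaining cell in main diagonal is (2,2) = 625 − 510 = 115.
Row 2: 110 + 115 + 145 + 175 + ? = 625, so (2,5) = 80.
Using column 2: 155 + 115 + 85 + 170 + ? → (3,2) = 625 − 525 = 100.
Column 5: 95 + 80 + 165 + 135 + ? = 625, so (4,5) = 150.
The remaining cell in row 3 is (3,1) = 625 − 555 = 70.
Using row 4: 85 + 90 + 120 + 150 + ? → (4,1) = 625 − 445 = 180.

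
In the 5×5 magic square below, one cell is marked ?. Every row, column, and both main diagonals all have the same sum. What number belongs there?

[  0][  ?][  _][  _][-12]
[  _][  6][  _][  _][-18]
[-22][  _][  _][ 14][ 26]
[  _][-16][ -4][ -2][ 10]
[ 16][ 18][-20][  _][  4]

12

Column 5 is complete and sums to 10; that is the magic constant.
Row 4: -16 + (-4) + (-2) + 10 + ? = 10, so (4,1) = 22.
From row 5, 10 − (16 + 18 + (-20) + 4) gives (5,4) = -8.
Column 1 needs 10; the known cells sum to 16, so (2,1) = -6.
From main diagonal, 10 − (0 + 6 + (-2) + 4) gives (3,3) = 2.
From anti-diagonal, 10 − (-12 + 2 + (-16) + 16) gives (2,4) = 20.
Row 2 needs 10; the known cells sum to 2, so (2,3) = 8.
From row 3, 10 − (-22 + 2 + 14 + 26) gives (3,2) = -10.
Using column 2: 6 + (-10) + (-16) + 18 + ? → (1,2) = 10 − (-2) = 12.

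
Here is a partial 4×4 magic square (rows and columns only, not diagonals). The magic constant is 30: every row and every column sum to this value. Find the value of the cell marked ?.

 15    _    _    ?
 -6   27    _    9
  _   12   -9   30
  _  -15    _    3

-12

Using row 2: -6 + 27 + 9 + ? → (2,3) = 30 − 30 = 0.
The remaining cell in row 3 is (3,1) = 30 − 33 = -3.
Column 1 needs 30; the known cells sum to 6, so (4,1) = 24.
Column 2: 27 + 12 + (-15) + ? = 30, so (1,2) = 6.
From column 4, 30 − (9 + 30 + 3) gives (1,4) = -12.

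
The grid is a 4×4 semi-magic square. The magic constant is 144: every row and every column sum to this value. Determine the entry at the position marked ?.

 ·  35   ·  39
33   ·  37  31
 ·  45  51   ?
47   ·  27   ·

The remaining cell in row 2 is (2,2) = 144 − 101 = 43.
Column 2: 35 + 43 + 45 + ? = 144, so (4,2) = 21.
Column 3 needs 144; the known cells sum to 115, so (1,3) = 29.
The remaining cell in row 1 is (1,1) = 144 − 103 = 41.
Row 4 must total 144; the given cells sum to 95, so (4,4) = 49.
Using column 1: 41 + 33 + 47 + ? → (3,1) = 144 − 121 = 23.
Using column 4: 39 + 31 + 49 + ? → (3,4) = 144 − 119 = 25.

25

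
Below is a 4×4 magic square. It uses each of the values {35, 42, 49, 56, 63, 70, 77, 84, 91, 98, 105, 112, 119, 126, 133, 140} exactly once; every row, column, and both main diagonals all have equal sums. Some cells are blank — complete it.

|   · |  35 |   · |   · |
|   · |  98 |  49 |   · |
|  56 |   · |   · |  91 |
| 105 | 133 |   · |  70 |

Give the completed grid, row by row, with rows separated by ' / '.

The 16 entries sum to 1400, so each line sums to 1400/4 = 350.
Row 4: 105 + 133 + 70 + ? = 350, so (4,3) = 42.
The remaining cell in column 2 is (3,2) = 350 − 266 = 84.
Anti-diagonal needs 350; the known cells sum to 238, so (1,4) = 112.
Row 3 needs 350; the known cells sum to 231, so (3,3) = 119.
Column 3: 49 + 119 + 42 + ? = 350, so (1,3) = 140.
From column 4, 350 − (112 + 91 + 70) gives (2,4) = 77.
From main diagonal, 350 − (98 + 119 + 70) gives (1,1) = 63.
From row 2, 350 − (98 + 49 + 77) gives (2,1) = 126.

63 35 140 112 / 126 98 49 77 / 56 84 119 91 / 105 133 42 70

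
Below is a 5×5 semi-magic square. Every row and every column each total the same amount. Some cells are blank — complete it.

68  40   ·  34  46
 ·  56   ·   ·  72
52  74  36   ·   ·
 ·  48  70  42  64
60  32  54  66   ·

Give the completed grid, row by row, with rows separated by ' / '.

Column 2 is already complete: 40 + 56 + 74 + 48 + 32 = 250, so that is the magic constant.
From row 1, 250 − (68 + 40 + 34 + 46) gives (1,3) = 62.
Row 4: 48 + 70 + 42 + 64 + ? = 250, so (4,1) = 26.
From row 5, 250 − (60 + 32 + 54 + 66) gives (5,5) = 38.
Column 1 must total 250; the given cells sum to 206, so (2,1) = 44.
Column 3: 62 + 36 + 70 + 54 + ? = 250, so (2,3) = 28.
The remaining cell in column 5 is (3,5) = 250 − 220 = 30.
From row 2, 250 − (44 + 56 + 28 + 72) gives (2,4) = 50.
Row 3: 52 + 74 + 36 + 30 + ? = 250, so (3,4) = 58.

68 40 62 34 46 / 44 56 28 50 72 / 52 74 36 58 30 / 26 48 70 42 64 / 60 32 54 66 38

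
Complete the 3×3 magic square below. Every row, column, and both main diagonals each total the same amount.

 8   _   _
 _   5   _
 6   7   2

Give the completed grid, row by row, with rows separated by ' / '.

8 3 4 / 1 5 9 / 6 7 2

Main diagonal is already complete: 8 + 5 + 2 = 15, so that is the magic constant.
Using column 1: 8 + 6 + ? → (2,1) = 15 − 14 = 1.
From column 2, 15 − (5 + 7) gives (1,2) = 3.
Anti-diagonal must total 15; the given cells sum to 11, so (1,3) = 4.
Row 2: 1 + 5 + ? = 15, so (2,3) = 9.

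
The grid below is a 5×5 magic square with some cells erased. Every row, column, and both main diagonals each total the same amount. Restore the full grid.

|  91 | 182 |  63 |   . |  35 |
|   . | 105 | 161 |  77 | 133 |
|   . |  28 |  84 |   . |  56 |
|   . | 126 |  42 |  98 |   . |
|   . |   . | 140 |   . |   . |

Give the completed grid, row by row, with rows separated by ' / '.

91 182 63 119 35 / 14 105 161 77 133 / 147 28 84 175 56 / 70 126 42 98 154 / 168 49 140 21 112

Column 3 is already complete: 63 + 161 + 84 + 42 + 140 = 490, so that is the magic constant.
From row 1, 490 − (91 + 182 + 63 + 35) gives (1,4) = 119.
From row 2, 490 − (105 + 161 + 77 + 133) gives (2,1) = 14.
Column 2 must total 490; the given cells sum to 441, so (5,2) = 49.
From main diagonal, 490 − (91 + 105 + 84 + 98) gives (5,5) = 112.
From anti-diagonal, 490 − (35 + 77 + 84 + 126) gives (5,1) = 168.
Using row 5: 168 + 49 + 140 + 112 + ? → (5,4) = 490 − 469 = 21.
Using column 4: 119 + 77 + 98 + 21 + ? → (3,4) = 490 − 315 = 175.
The remaining cell in column 5 is (4,5) = 490 − 336 = 154.
The remaining cell in row 3 is (3,1) = 490 − 343 = 147.
Row 4 must total 490; the given cells sum to 420, so (4,1) = 70.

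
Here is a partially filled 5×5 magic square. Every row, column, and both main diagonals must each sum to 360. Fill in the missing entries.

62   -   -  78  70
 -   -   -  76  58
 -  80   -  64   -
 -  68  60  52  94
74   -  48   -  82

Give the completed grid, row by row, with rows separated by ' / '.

Row 4 must total 360; the given cells sum to 274, so (4,1) = 86.
The remaining cell in column 4 is (5,4) = 360 − 270 = 90.
Using column 5: 70 + 58 + 94 + 82 + ? → (3,5) = 360 − 304 = 56.
Anti-diagonal: 70 + 76 + 68 + 74 + ? = 360, so (3,3) = 72.
Using row 3: 80 + 72 + 64 + 56 + ? → (3,1) = 360 − 272 = 88.
Using row 5: 74 + 48 + 90 + 82 + ? → (5,2) = 360 − 294 = 66.
Column 1 must total 360; the given cells sum to 310, so (2,1) = 50.
Main diagonal needs 360; the known cells sum to 268, so (2,2) = 92.
The remaining cell in row 2 is (2,3) = 360 − 276 = 84.
Column 2 needs 360; the known cells sum to 306, so (1,2) = 54.
Column 3 needs 360; the known cells sum to 264, so (1,3) = 96.

62 54 96 78 70 / 50 92 84 76 58 / 88 80 72 64 56 / 86 68 60 52 94 / 74 66 48 90 82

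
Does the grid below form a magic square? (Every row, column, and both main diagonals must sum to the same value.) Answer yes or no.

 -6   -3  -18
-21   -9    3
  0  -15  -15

Row 1: -6 + (-3) + (-18) = -27.
Row 2: -21 + (-9) + 3 = -27.
Row 3: 0 + (-15) + (-15) = -30.
Column 1: -6 + (-21) + 0 = -27.
Column 2: -3 + (-9) + (-15) = -27.
Column 3: -18 + 3 + (-15) = -30.
Main diagonal: -6 + (-9) + (-15) = -30.
Anti-diagonal: -18 + (-9) + 0 = -27.

No — anti-diagonal sums to -27 but column 3 sums to -30.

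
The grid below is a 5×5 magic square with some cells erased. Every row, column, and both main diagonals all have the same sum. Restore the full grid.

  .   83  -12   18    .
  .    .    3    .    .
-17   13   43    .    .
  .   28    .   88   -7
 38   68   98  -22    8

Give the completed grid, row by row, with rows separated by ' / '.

53 83 -12 18 48 / 93 -2 3 33 63 / -17 13 43 73 78 / 23 28 58 88 -7 / 38 68 98 -22 8

Row 5 is already complete: 38 + 68 + 98 + -22 + 8 = 190, so that is the magic constant.
The remaining cell in column 2 is (2,2) = 190 − 192 = -2.
From column 3, 190 − (-12 + 3 + 43 + 98) gives (4,3) = 58.
The remaining cell in main diagonal is (1,1) = 190 − 137 = 53.
From row 1, 190 − (53 + 83 + (-12) + 18) gives (1,5) = 48.
Row 4 needs 190; the known cells sum to 167, so (4,1) = 23.
Column 1: 53 + (-17) + 23 + 38 + ? = 190, so (2,1) = 93.
Anti-diagonal needs 190; the known cells sum to 157, so (2,4) = 33.
Row 2: 93 + (-2) + 3 + 33 + ? = 190, so (2,5) = 63.
Column 4: 18 + 33 + 88 + (-22) + ? = 190, so (3,4) = 73.
Column 5: 48 + 63 + (-7) + 8 + ? = 190, so (3,5) = 78.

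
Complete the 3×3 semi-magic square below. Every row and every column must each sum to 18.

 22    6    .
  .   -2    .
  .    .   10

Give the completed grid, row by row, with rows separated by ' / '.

Row 1 needs 18; the known cells sum to 28, so (1,3) = -10.
Column 2: 6 + (-2) + ? = 18, so (3,2) = 14.
Using column 3: -10 + 10 + ? → (2,3) = 18 − 0 = 18.
From row 2, 18 − (-2 + 18) gives (2,1) = 2.
Row 3 must total 18; the given cells sum to 24, so (3,1) = -6.

22 6 -10 / 2 -2 18 / -6 14 10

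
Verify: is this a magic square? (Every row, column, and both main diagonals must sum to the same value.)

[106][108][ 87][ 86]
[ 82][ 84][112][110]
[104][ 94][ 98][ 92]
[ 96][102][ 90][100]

Row 1: 106 + 108 + 87 + 86 = 387.
Row 2: 82 + 84 + 112 + 110 = 388.
Row 3: 104 + 94 + 98 + 92 = 388.
Row 4: 96 + 102 + 90 + 100 = 388.
Column 1: 106 + 82 + 104 + 96 = 388.
Column 2: 108 + 84 + 94 + 102 = 388.
Column 3: 87 + 112 + 98 + 90 = 387.
Column 4: 86 + 110 + 92 + 100 = 388.
Main diagonal: 106 + 84 + 98 + 100 = 388.
Anti-diagonal: 86 + 112 + 94 + 96 = 388.

No — column 3 sums to 387 but row 2 sums to 388.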